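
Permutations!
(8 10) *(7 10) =(7 10 8) =[0, 1, 2, 3, 4, 5, 6, 10, 7, 9, 8]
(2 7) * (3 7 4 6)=[0, 1, 4, 7, 6, 5, 3, 2]=(2 4 6 3 7)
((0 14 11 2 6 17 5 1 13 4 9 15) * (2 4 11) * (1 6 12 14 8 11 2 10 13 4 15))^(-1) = [15, 9, 13, 3, 1, 17, 5, 7, 0, 4, 14, 8, 2, 10, 12, 11, 16, 6] = (0 15 11 8)(1 9 4)(2 13 10 14 12)(5 17 6)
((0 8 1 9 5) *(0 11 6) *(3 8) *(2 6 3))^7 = (0 2 6)(1 9 5 11 3 8) = [2, 9, 6, 8, 4, 11, 0, 7, 1, 5, 10, 3]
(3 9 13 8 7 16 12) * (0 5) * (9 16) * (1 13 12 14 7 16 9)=(0 5)(1 13 8 16 14 7)(3 9 12)=[5, 13, 2, 9, 4, 0, 6, 1, 16, 12, 10, 11, 3, 8, 7, 15, 14]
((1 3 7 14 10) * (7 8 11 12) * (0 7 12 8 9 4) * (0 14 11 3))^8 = (0 10 4 3 11)(1 14 9 8 7) = [10, 14, 2, 11, 3, 5, 6, 1, 7, 8, 4, 0, 12, 13, 9]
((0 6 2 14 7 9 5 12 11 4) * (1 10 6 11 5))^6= (1 9 7 14 2 6 10)= [0, 9, 6, 3, 4, 5, 10, 14, 8, 7, 1, 11, 12, 13, 2]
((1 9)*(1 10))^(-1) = (1 10 9) = [0, 10, 2, 3, 4, 5, 6, 7, 8, 1, 9]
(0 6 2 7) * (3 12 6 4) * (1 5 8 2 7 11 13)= (0 4 3 12 6 7)(1 5 8 2 11 13)= [4, 5, 11, 12, 3, 8, 7, 0, 2, 9, 10, 13, 6, 1]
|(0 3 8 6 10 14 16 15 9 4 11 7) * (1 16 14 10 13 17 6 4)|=|(0 3 8 4 11 7)(1 16 15 9)(6 13 17)|=12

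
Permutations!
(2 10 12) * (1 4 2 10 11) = [0, 4, 11, 3, 2, 5, 6, 7, 8, 9, 12, 1, 10] = (1 4 2 11)(10 12)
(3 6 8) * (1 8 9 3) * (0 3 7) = (0 3 6 9 7)(1 8) = [3, 8, 2, 6, 4, 5, 9, 0, 1, 7]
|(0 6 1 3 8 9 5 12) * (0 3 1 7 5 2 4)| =10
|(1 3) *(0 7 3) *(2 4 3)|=|(0 7 2 4 3 1)|=6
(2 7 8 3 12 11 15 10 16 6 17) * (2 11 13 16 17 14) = (2 7 8 3 12 13 16 6 14)(10 17 11 15) = [0, 1, 7, 12, 4, 5, 14, 8, 3, 9, 17, 15, 13, 16, 2, 10, 6, 11]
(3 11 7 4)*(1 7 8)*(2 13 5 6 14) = (1 7 4 3 11 8)(2 13 5 6 14) = [0, 7, 13, 11, 3, 6, 14, 4, 1, 9, 10, 8, 12, 5, 2]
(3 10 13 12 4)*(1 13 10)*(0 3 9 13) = (0 3 1)(4 9 13 12) = [3, 0, 2, 1, 9, 5, 6, 7, 8, 13, 10, 11, 4, 12]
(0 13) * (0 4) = (0 13 4) = [13, 1, 2, 3, 0, 5, 6, 7, 8, 9, 10, 11, 12, 4]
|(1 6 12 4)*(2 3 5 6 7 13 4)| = 20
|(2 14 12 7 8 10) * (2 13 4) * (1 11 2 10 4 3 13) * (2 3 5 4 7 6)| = |(1 11 3 13 5 4 10)(2 14 12 6)(7 8)| = 28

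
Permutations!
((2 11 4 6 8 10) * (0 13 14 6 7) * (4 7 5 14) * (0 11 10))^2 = (0 4 14 8 13 5 6) = [4, 1, 2, 3, 14, 6, 0, 7, 13, 9, 10, 11, 12, 5, 8]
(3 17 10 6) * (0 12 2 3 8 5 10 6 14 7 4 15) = (0 12 2 3 17 6 8 5 10 14 7 4 15) = [12, 1, 3, 17, 15, 10, 8, 4, 5, 9, 14, 11, 2, 13, 7, 0, 16, 6]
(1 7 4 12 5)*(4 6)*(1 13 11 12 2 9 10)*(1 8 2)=(1 7 6 4)(2 9 10 8)(5 13 11 12)=[0, 7, 9, 3, 1, 13, 4, 6, 2, 10, 8, 12, 5, 11]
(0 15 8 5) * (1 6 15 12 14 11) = (0 12 14 11 1 6 15 8 5) = [12, 6, 2, 3, 4, 0, 15, 7, 5, 9, 10, 1, 14, 13, 11, 8]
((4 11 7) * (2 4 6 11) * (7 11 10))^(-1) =(11)(2 4)(6 7 10) =[0, 1, 4, 3, 2, 5, 7, 10, 8, 9, 6, 11]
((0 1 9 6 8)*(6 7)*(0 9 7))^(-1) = (0 9 8 6 7 1) = [9, 0, 2, 3, 4, 5, 7, 1, 6, 8]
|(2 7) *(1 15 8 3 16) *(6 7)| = 15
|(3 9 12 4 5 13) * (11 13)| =7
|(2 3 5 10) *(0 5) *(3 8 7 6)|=8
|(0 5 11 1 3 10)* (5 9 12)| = |(0 9 12 5 11 1 3 10)| = 8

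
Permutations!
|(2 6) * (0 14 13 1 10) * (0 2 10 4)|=|(0 14 13 1 4)(2 6 10)|=15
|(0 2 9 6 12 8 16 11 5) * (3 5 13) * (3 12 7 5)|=30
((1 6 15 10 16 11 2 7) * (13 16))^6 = [0, 11, 13, 3, 4, 5, 2, 16, 8, 9, 1, 10, 12, 6, 14, 7, 15] = (1 11 10)(2 13 6)(7 16 15)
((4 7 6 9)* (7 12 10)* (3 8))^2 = (4 10 6)(7 9 12) = [0, 1, 2, 3, 10, 5, 4, 9, 8, 12, 6, 11, 7]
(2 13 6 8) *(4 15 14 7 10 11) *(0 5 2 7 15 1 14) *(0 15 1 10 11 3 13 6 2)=[5, 14, 6, 13, 10, 0, 8, 11, 7, 9, 3, 4, 12, 2, 1, 15]=(15)(0 5)(1 14)(2 6 8 7 11 4 10 3 13)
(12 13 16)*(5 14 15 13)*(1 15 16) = (1 15 13)(5 14 16 12) = [0, 15, 2, 3, 4, 14, 6, 7, 8, 9, 10, 11, 5, 1, 16, 13, 12]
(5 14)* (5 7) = (5 14 7) = [0, 1, 2, 3, 4, 14, 6, 5, 8, 9, 10, 11, 12, 13, 7]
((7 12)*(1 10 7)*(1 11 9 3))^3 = [0, 12, 2, 7, 4, 5, 6, 9, 8, 10, 11, 1, 3] = (1 12 3 7 9 10 11)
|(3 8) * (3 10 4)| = 4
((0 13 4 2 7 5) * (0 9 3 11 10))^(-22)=(0 11 9 7 4)(2 13 10 3 5)=[11, 1, 13, 5, 0, 2, 6, 4, 8, 7, 3, 9, 12, 10]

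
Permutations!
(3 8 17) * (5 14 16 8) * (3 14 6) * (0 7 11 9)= [7, 1, 2, 5, 4, 6, 3, 11, 17, 0, 10, 9, 12, 13, 16, 15, 8, 14]= (0 7 11 9)(3 5 6)(8 17 14 16)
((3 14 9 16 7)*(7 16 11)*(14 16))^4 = [0, 1, 2, 11, 4, 5, 6, 9, 8, 16, 10, 14, 12, 13, 3, 15, 7] = (3 11 14)(7 9 16)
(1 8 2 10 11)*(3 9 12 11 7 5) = (1 8 2 10 7 5 3 9 12 11) = [0, 8, 10, 9, 4, 3, 6, 5, 2, 12, 7, 1, 11]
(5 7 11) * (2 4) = (2 4)(5 7 11) = [0, 1, 4, 3, 2, 7, 6, 11, 8, 9, 10, 5]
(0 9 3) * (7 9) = (0 7 9 3) = [7, 1, 2, 0, 4, 5, 6, 9, 8, 3]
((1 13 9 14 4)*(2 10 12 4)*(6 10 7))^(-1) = [0, 4, 14, 3, 12, 5, 7, 2, 8, 13, 6, 11, 10, 1, 9] = (1 4 12 10 6 7 2 14 9 13)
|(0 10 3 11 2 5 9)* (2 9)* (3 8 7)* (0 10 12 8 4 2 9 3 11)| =|(0 12 8 7 11 3)(2 5 9 10 4)| =30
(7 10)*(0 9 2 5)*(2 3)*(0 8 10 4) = (0 9 3 2 5 8 10 7 4) = [9, 1, 5, 2, 0, 8, 6, 4, 10, 3, 7]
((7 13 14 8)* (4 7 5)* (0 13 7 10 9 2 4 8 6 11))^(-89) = (0 13 14 6 11)(2 9 10 4)(5 8) = [13, 1, 9, 3, 2, 8, 11, 7, 5, 10, 4, 0, 12, 14, 6]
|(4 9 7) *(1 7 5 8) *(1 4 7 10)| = 4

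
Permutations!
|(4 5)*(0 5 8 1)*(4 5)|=4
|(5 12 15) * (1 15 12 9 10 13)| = 6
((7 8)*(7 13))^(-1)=(7 13 8)=[0, 1, 2, 3, 4, 5, 6, 13, 7, 9, 10, 11, 12, 8]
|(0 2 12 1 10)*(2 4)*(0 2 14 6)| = 4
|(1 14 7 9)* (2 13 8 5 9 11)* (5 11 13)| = 9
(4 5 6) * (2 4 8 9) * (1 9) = (1 9 2 4 5 6 8) = [0, 9, 4, 3, 5, 6, 8, 7, 1, 2]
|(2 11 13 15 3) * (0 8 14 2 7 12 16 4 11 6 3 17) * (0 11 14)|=|(0 8)(2 6 3 7 12 16 4 14)(11 13 15 17)|=8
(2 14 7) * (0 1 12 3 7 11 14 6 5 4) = (0 1 12 3 7 2 6 5 4)(11 14) = [1, 12, 6, 7, 0, 4, 5, 2, 8, 9, 10, 14, 3, 13, 11]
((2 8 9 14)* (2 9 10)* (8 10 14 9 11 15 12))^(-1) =(2 10)(8 12 15 11 14) =[0, 1, 10, 3, 4, 5, 6, 7, 12, 9, 2, 14, 15, 13, 8, 11]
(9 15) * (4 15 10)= [0, 1, 2, 3, 15, 5, 6, 7, 8, 10, 4, 11, 12, 13, 14, 9]= (4 15 9 10)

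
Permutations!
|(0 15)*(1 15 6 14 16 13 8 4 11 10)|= |(0 6 14 16 13 8 4 11 10 1 15)|= 11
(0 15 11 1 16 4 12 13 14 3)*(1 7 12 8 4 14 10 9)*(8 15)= (0 8 4 15 11 7 12 13 10 9 1 16 14 3)= [8, 16, 2, 0, 15, 5, 6, 12, 4, 1, 9, 7, 13, 10, 3, 11, 14]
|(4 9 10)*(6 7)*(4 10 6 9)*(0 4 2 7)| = 6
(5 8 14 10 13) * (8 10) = [0, 1, 2, 3, 4, 10, 6, 7, 14, 9, 13, 11, 12, 5, 8] = (5 10 13)(8 14)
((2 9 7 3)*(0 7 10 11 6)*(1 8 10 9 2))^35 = [1, 11, 2, 10, 4, 5, 3, 8, 6, 9, 0, 7] = (0 1 11 7 8 6 3 10)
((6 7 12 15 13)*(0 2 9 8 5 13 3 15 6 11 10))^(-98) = (15)(0 11 5 9)(2 10 13 8)(6 7 12) = [11, 1, 10, 3, 4, 9, 7, 12, 2, 0, 13, 5, 6, 8, 14, 15]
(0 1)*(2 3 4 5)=[1, 0, 3, 4, 5, 2]=(0 1)(2 3 4 5)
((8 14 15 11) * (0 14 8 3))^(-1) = (0 3 11 15 14) = [3, 1, 2, 11, 4, 5, 6, 7, 8, 9, 10, 15, 12, 13, 0, 14]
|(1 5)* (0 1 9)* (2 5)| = |(0 1 2 5 9)| = 5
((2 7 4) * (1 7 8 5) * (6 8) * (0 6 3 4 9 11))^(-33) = (0 11 9 7 1 5 8 6) = [11, 5, 2, 3, 4, 8, 0, 1, 6, 7, 10, 9]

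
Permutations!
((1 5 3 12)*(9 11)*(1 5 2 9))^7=(1 11 9 2)(3 12 5)=[0, 11, 1, 12, 4, 3, 6, 7, 8, 2, 10, 9, 5]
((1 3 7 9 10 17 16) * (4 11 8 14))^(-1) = (1 16 17 10 9 7 3)(4 14 8 11) = [0, 16, 2, 1, 14, 5, 6, 3, 11, 7, 9, 4, 12, 13, 8, 15, 17, 10]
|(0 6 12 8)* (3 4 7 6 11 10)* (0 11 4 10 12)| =|(0 4 7 6)(3 10)(8 11 12)| =12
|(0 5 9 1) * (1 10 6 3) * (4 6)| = 8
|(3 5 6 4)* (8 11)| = 4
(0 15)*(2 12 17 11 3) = (0 15)(2 12 17 11 3) = [15, 1, 12, 2, 4, 5, 6, 7, 8, 9, 10, 3, 17, 13, 14, 0, 16, 11]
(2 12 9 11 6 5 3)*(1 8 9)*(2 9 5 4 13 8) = (1 2 12)(3 9 11 6 4 13 8 5) = [0, 2, 12, 9, 13, 3, 4, 7, 5, 11, 10, 6, 1, 8]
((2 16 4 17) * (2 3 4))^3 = (17)(2 16) = [0, 1, 16, 3, 4, 5, 6, 7, 8, 9, 10, 11, 12, 13, 14, 15, 2, 17]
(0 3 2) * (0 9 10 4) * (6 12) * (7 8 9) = (0 3 2 7 8 9 10 4)(6 12) = [3, 1, 7, 2, 0, 5, 12, 8, 9, 10, 4, 11, 6]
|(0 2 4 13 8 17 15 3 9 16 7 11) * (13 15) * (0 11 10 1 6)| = |(0 2 4 15 3 9 16 7 10 1 6)(8 17 13)| = 33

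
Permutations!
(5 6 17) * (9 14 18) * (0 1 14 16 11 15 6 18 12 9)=[1, 14, 2, 3, 4, 18, 17, 7, 8, 16, 10, 15, 9, 13, 12, 6, 11, 5, 0]=(0 1 14 12 9 16 11 15 6 17 5 18)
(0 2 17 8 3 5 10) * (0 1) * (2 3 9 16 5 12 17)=(0 3 12 17 8 9 16 5 10 1)=[3, 0, 2, 12, 4, 10, 6, 7, 9, 16, 1, 11, 17, 13, 14, 15, 5, 8]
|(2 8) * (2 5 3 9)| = |(2 8 5 3 9)| = 5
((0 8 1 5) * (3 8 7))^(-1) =(0 5 1 8 3 7) =[5, 8, 2, 7, 4, 1, 6, 0, 3]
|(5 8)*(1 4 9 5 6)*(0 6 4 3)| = 4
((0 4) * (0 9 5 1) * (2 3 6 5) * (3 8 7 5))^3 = [2, 9, 5, 6, 8, 4, 3, 0, 1, 7] = (0 2 5 4 8 1 9 7)(3 6)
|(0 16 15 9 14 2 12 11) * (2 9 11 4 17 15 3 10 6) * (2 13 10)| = 18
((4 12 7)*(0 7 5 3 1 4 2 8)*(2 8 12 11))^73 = (0 7 8)(1 2 3 11 5 4 12) = [7, 2, 3, 11, 12, 4, 6, 8, 0, 9, 10, 5, 1]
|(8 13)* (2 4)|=2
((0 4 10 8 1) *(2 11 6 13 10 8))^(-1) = (0 1 8 4)(2 10 13 6 11) = [1, 8, 10, 3, 0, 5, 11, 7, 4, 9, 13, 2, 12, 6]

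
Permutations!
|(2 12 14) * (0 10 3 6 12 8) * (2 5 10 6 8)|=|(0 6 12 14 5 10 3 8)|=8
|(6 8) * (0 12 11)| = |(0 12 11)(6 8)| = 6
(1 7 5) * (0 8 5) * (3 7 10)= (0 8 5 1 10 3 7)= [8, 10, 2, 7, 4, 1, 6, 0, 5, 9, 3]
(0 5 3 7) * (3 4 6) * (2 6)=(0 5 4 2 6 3 7)=[5, 1, 6, 7, 2, 4, 3, 0]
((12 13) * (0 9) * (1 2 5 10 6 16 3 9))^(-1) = (0 9 3 16 6 10 5 2 1)(12 13) = [9, 0, 1, 16, 4, 2, 10, 7, 8, 3, 5, 11, 13, 12, 14, 15, 6]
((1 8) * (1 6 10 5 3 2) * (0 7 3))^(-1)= [5, 2, 3, 7, 4, 10, 8, 0, 1, 9, 6]= (0 5 10 6 8 1 2 3 7)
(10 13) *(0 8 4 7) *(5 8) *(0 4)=(0 5 8)(4 7)(10 13)=[5, 1, 2, 3, 7, 8, 6, 4, 0, 9, 13, 11, 12, 10]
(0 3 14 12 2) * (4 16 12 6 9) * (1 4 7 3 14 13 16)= (0 14 6 9 7 3 13 16 12 2)(1 4)= [14, 4, 0, 13, 1, 5, 9, 3, 8, 7, 10, 11, 2, 16, 6, 15, 12]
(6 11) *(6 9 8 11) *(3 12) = (3 12)(8 11 9) = [0, 1, 2, 12, 4, 5, 6, 7, 11, 8, 10, 9, 3]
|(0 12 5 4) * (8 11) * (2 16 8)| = 4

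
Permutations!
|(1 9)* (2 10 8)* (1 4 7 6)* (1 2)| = |(1 9 4 7 6 2 10 8)| = 8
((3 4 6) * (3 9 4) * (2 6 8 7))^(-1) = (2 7 8 4 9 6) = [0, 1, 7, 3, 9, 5, 2, 8, 4, 6]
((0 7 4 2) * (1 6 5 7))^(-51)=(0 4 5 1 2 7 6)=[4, 2, 7, 3, 5, 1, 0, 6]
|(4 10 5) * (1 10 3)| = 5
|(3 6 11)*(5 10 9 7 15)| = |(3 6 11)(5 10 9 7 15)| = 15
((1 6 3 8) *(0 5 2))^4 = [5, 1, 0, 3, 4, 2, 6, 7, 8] = (8)(0 5 2)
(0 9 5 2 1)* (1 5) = [9, 0, 5, 3, 4, 2, 6, 7, 8, 1] = (0 9 1)(2 5)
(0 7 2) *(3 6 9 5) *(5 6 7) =[5, 1, 0, 7, 4, 3, 9, 2, 8, 6] =(0 5 3 7 2)(6 9)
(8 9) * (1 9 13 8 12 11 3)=(1 9 12 11 3)(8 13)=[0, 9, 2, 1, 4, 5, 6, 7, 13, 12, 10, 3, 11, 8]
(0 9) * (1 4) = (0 9)(1 4) = [9, 4, 2, 3, 1, 5, 6, 7, 8, 0]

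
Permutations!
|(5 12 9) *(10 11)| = 6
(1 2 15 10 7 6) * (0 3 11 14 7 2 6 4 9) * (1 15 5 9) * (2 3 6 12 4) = (0 6 15 10 3 11 14 7 2 5 9)(1 12 4) = [6, 12, 5, 11, 1, 9, 15, 2, 8, 0, 3, 14, 4, 13, 7, 10]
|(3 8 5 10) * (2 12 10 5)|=5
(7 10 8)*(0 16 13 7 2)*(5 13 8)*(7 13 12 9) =(0 16 8 2)(5 12 9 7 10) =[16, 1, 0, 3, 4, 12, 6, 10, 2, 7, 5, 11, 9, 13, 14, 15, 8]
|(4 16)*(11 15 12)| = 6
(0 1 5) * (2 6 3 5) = [1, 2, 6, 5, 4, 0, 3] = (0 1 2 6 3 5)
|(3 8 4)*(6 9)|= 6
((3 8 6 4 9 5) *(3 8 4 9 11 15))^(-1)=(3 15 11 4)(5 9 6 8)=[0, 1, 2, 15, 3, 9, 8, 7, 5, 6, 10, 4, 12, 13, 14, 11]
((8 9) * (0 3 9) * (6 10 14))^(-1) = (0 8 9 3)(6 14 10) = [8, 1, 2, 0, 4, 5, 14, 7, 9, 3, 6, 11, 12, 13, 10]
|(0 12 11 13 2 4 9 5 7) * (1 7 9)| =8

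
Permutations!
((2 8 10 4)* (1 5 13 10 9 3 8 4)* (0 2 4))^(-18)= [0, 13, 2, 3, 4, 10, 6, 7, 8, 9, 5, 11, 12, 1]= (1 13)(5 10)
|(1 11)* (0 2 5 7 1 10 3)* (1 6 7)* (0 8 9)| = |(0 2 5 1 11 10 3 8 9)(6 7)| = 18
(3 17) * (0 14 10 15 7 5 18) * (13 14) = (0 13 14 10 15 7 5 18)(3 17) = [13, 1, 2, 17, 4, 18, 6, 5, 8, 9, 15, 11, 12, 14, 10, 7, 16, 3, 0]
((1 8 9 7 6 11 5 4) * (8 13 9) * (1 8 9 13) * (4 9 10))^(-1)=[0, 1, 2, 3, 10, 11, 7, 9, 4, 5, 8, 6, 12, 13]=(13)(4 10 8)(5 11 6 7 9)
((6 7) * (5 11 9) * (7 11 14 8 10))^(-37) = (5 10 11 14 7 9 8 6) = [0, 1, 2, 3, 4, 10, 5, 9, 6, 8, 11, 14, 12, 13, 7]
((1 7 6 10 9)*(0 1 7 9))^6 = (10) = [0, 1, 2, 3, 4, 5, 6, 7, 8, 9, 10]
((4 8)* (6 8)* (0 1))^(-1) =[1, 0, 2, 3, 8, 5, 4, 7, 6] =(0 1)(4 8 6)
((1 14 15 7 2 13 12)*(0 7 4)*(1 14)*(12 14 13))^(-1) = (0 4 15 14 13 12 2 7) = [4, 1, 7, 3, 15, 5, 6, 0, 8, 9, 10, 11, 2, 12, 13, 14]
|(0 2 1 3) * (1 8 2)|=6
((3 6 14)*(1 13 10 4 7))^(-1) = (1 7 4 10 13)(3 14 6) = [0, 7, 2, 14, 10, 5, 3, 4, 8, 9, 13, 11, 12, 1, 6]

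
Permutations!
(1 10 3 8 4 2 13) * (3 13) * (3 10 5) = (1 5 3 8 4 2 10 13) = [0, 5, 10, 8, 2, 3, 6, 7, 4, 9, 13, 11, 12, 1]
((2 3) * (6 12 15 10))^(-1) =(2 3)(6 10 15 12) =[0, 1, 3, 2, 4, 5, 10, 7, 8, 9, 15, 11, 6, 13, 14, 12]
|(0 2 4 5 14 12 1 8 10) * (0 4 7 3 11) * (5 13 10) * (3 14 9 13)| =14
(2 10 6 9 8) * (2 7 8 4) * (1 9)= (1 9 4 2 10 6)(7 8)= [0, 9, 10, 3, 2, 5, 1, 8, 7, 4, 6]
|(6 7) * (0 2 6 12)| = 5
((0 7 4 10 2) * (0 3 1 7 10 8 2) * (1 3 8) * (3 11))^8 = (11)(1 4 7) = [0, 4, 2, 3, 7, 5, 6, 1, 8, 9, 10, 11]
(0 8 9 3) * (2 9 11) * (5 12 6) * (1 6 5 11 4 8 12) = (0 12 5 1 6 11 2 9 3)(4 8) = [12, 6, 9, 0, 8, 1, 11, 7, 4, 3, 10, 2, 5]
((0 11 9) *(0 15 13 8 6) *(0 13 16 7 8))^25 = (0 6 7 15 11 13 8 16 9) = [6, 1, 2, 3, 4, 5, 7, 15, 16, 0, 10, 13, 12, 8, 14, 11, 9]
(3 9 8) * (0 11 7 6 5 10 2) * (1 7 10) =(0 11 10 2)(1 7 6 5)(3 9 8) =[11, 7, 0, 9, 4, 1, 5, 6, 3, 8, 2, 10]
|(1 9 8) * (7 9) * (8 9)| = 3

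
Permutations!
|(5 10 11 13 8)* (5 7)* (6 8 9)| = 8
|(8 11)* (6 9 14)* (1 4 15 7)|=12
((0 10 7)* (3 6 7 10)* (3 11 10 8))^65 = [10, 1, 2, 7, 4, 5, 0, 11, 6, 9, 3, 8] = (0 10 3 7 11 8 6)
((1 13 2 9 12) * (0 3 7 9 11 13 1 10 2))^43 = [11, 1, 12, 13, 4, 5, 6, 0, 8, 3, 9, 10, 7, 2] = (0 11 10 9 3 13 2 12 7)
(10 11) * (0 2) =(0 2)(10 11) =[2, 1, 0, 3, 4, 5, 6, 7, 8, 9, 11, 10]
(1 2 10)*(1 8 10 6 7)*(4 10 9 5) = (1 2 6 7)(4 10 8 9 5) = [0, 2, 6, 3, 10, 4, 7, 1, 9, 5, 8]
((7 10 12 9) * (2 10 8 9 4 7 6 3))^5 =(2 8 10 9 12 6 4 3 7) =[0, 1, 8, 7, 3, 5, 4, 2, 10, 12, 9, 11, 6]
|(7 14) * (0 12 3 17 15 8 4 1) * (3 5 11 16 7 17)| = |(0 12 5 11 16 7 14 17 15 8 4 1)| = 12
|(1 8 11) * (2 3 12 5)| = |(1 8 11)(2 3 12 5)| = 12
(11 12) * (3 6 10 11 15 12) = [0, 1, 2, 6, 4, 5, 10, 7, 8, 9, 11, 3, 15, 13, 14, 12] = (3 6 10 11)(12 15)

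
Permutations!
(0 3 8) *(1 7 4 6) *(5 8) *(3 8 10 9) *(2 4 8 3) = [3, 7, 4, 5, 6, 10, 1, 8, 0, 2, 9] = (0 3 5 10 9 2 4 6 1 7 8)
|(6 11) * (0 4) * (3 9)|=2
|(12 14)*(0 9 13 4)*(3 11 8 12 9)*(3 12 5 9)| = 10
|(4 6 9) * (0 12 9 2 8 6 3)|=15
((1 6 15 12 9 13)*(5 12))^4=(1 12 6 9 15 13 5)=[0, 12, 2, 3, 4, 1, 9, 7, 8, 15, 10, 11, 6, 5, 14, 13]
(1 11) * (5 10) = (1 11)(5 10) = [0, 11, 2, 3, 4, 10, 6, 7, 8, 9, 5, 1]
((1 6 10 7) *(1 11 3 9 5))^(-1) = [0, 5, 2, 11, 4, 9, 1, 10, 8, 3, 6, 7] = (1 5 9 3 11 7 10 6)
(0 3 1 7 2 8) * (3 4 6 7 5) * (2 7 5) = (0 4 6 5 3 1 2 8) = [4, 2, 8, 1, 6, 3, 5, 7, 0]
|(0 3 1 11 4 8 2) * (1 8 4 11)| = 4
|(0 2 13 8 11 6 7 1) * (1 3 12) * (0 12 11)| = |(0 2 13 8)(1 12)(3 11 6 7)| = 4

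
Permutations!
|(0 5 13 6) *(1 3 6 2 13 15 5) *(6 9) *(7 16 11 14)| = |(0 1 3 9 6)(2 13)(5 15)(7 16 11 14)| = 20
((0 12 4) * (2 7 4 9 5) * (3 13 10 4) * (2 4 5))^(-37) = [2, 1, 13, 5, 9, 12, 6, 10, 8, 3, 0, 11, 7, 4] = (0 2 13 4 9 3 5 12 7 10)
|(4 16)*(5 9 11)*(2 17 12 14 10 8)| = |(2 17 12 14 10 8)(4 16)(5 9 11)| = 6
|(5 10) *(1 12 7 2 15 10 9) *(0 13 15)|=10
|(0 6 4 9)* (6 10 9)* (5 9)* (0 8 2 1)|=|(0 10 5 9 8 2 1)(4 6)|=14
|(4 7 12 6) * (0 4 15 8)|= 7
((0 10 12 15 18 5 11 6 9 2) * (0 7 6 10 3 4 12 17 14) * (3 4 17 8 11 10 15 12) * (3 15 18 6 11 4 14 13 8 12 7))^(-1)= (0 14)(2 9 6 15 4 8 13 17 3)(5 18 11 7 12 10)= [14, 1, 9, 2, 8, 18, 15, 12, 13, 6, 5, 7, 10, 17, 0, 4, 16, 3, 11]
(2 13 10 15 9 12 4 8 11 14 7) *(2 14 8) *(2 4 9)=(2 13 10 15)(7 14)(8 11)(9 12)=[0, 1, 13, 3, 4, 5, 6, 14, 11, 12, 15, 8, 9, 10, 7, 2]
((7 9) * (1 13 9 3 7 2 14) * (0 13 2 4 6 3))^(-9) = (14)(0 3 4 13 7 6 9) = [3, 1, 2, 4, 13, 5, 9, 6, 8, 0, 10, 11, 12, 7, 14]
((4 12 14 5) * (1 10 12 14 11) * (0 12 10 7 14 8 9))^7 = (0 4 7 12 8 14 11 9 5 1) = [4, 0, 2, 3, 7, 1, 6, 12, 14, 5, 10, 9, 8, 13, 11]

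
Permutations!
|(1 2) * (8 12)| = |(1 2)(8 12)| = 2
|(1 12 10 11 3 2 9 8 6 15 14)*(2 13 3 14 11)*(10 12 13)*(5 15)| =12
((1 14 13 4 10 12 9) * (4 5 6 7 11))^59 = [0, 6, 2, 3, 1, 4, 10, 12, 8, 5, 14, 9, 13, 11, 7] = (1 6 10 14 7 12 13 11 9 5 4)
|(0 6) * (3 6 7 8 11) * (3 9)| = |(0 7 8 11 9 3 6)| = 7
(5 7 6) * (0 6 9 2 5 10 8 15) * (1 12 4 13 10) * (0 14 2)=(0 6 1 12 4 13 10 8 15 14 2 5 7 9)=[6, 12, 5, 3, 13, 7, 1, 9, 15, 0, 8, 11, 4, 10, 2, 14]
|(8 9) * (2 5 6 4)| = |(2 5 6 4)(8 9)| = 4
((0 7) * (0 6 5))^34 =[6, 1, 2, 3, 4, 7, 0, 5] =(0 6)(5 7)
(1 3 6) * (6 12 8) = (1 3 12 8 6) = [0, 3, 2, 12, 4, 5, 1, 7, 6, 9, 10, 11, 8]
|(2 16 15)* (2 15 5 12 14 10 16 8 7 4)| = |(2 8 7 4)(5 12 14 10 16)| = 20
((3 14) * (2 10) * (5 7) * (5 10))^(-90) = (14)(2 7)(5 10) = [0, 1, 7, 3, 4, 10, 6, 2, 8, 9, 5, 11, 12, 13, 14]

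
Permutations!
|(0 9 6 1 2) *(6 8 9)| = |(0 6 1 2)(8 9)| = 4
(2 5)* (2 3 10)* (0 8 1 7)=(0 8 1 7)(2 5 3 10)=[8, 7, 5, 10, 4, 3, 6, 0, 1, 9, 2]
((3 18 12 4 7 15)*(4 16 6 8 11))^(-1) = (3 15 7 4 11 8 6 16 12 18) = [0, 1, 2, 15, 11, 5, 16, 4, 6, 9, 10, 8, 18, 13, 14, 7, 12, 17, 3]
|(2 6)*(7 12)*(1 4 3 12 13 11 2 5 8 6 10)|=|(1 4 3 12 7 13 11 2 10)(5 8 6)|=9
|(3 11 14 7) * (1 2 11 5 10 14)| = 15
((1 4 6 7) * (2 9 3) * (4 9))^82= (1 6 2 9 7 4 3)= [0, 6, 9, 1, 3, 5, 2, 4, 8, 7]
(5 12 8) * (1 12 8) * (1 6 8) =(1 12 6 8 5) =[0, 12, 2, 3, 4, 1, 8, 7, 5, 9, 10, 11, 6]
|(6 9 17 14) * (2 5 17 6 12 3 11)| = |(2 5 17 14 12 3 11)(6 9)| = 14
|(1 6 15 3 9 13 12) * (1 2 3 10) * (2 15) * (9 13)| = 8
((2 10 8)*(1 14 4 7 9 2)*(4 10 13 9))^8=[0, 1, 9, 3, 4, 5, 6, 7, 8, 13, 10, 11, 12, 2, 14]=(14)(2 9 13)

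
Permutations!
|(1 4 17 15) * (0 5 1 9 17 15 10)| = 8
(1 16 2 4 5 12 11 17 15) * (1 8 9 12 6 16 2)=[0, 2, 4, 3, 5, 6, 16, 7, 9, 12, 10, 17, 11, 13, 14, 8, 1, 15]=(1 2 4 5 6 16)(8 9 12 11 17 15)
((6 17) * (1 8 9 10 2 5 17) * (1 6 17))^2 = (17)(1 9 2)(5 8 10) = [0, 9, 1, 3, 4, 8, 6, 7, 10, 2, 5, 11, 12, 13, 14, 15, 16, 17]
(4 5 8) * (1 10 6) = (1 10 6)(4 5 8) = [0, 10, 2, 3, 5, 8, 1, 7, 4, 9, 6]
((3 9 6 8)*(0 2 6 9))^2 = (9)(0 6 3 2 8) = [6, 1, 8, 2, 4, 5, 3, 7, 0, 9]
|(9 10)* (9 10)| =|(10)| =1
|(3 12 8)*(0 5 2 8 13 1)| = |(0 5 2 8 3 12 13 1)| = 8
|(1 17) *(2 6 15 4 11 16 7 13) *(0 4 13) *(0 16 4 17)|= 12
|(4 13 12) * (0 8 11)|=3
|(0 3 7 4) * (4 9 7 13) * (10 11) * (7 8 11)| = 20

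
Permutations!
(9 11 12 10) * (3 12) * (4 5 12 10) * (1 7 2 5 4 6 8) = (1 7 2 5 12 6 8)(3 10 9 11) = [0, 7, 5, 10, 4, 12, 8, 2, 1, 11, 9, 3, 6]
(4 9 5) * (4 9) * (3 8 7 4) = (3 8 7 4)(5 9) = [0, 1, 2, 8, 3, 9, 6, 4, 7, 5]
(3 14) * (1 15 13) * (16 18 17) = (1 15 13)(3 14)(16 18 17) = [0, 15, 2, 14, 4, 5, 6, 7, 8, 9, 10, 11, 12, 1, 3, 13, 18, 16, 17]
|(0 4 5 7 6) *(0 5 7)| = |(0 4 7 6 5)| = 5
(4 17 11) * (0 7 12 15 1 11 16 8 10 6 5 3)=(0 7 12 15 1 11 4 17 16 8 10 6 5 3)=[7, 11, 2, 0, 17, 3, 5, 12, 10, 9, 6, 4, 15, 13, 14, 1, 8, 16]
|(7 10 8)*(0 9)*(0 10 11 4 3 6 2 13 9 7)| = 11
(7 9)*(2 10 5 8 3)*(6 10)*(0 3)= (0 3 2 6 10 5 8)(7 9)= [3, 1, 6, 2, 4, 8, 10, 9, 0, 7, 5]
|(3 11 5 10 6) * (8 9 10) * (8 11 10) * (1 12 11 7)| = |(1 12 11 5 7)(3 10 6)(8 9)| = 30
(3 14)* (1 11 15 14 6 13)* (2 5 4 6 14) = (1 11 15 2 5 4 6 13)(3 14) = [0, 11, 5, 14, 6, 4, 13, 7, 8, 9, 10, 15, 12, 1, 3, 2]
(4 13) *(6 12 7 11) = (4 13)(6 12 7 11) = [0, 1, 2, 3, 13, 5, 12, 11, 8, 9, 10, 6, 7, 4]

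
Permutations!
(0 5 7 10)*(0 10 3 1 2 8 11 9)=[5, 2, 8, 1, 4, 7, 6, 3, 11, 0, 10, 9]=(0 5 7 3 1 2 8 11 9)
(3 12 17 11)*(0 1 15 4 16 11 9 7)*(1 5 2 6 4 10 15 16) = (0 5 2 6 4 1 16 11 3 12 17 9 7)(10 15) = [5, 16, 6, 12, 1, 2, 4, 0, 8, 7, 15, 3, 17, 13, 14, 10, 11, 9]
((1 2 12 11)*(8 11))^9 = (1 11 8 12 2) = [0, 11, 1, 3, 4, 5, 6, 7, 12, 9, 10, 8, 2]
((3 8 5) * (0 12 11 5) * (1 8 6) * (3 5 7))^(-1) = (0 8 1 6 3 7 11 12) = [8, 6, 2, 7, 4, 5, 3, 11, 1, 9, 10, 12, 0]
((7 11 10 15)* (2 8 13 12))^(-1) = (2 12 13 8)(7 15 10 11) = [0, 1, 12, 3, 4, 5, 6, 15, 2, 9, 11, 7, 13, 8, 14, 10]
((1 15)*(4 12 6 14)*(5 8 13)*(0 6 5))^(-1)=(0 13 8 5 12 4 14 6)(1 15)=[13, 15, 2, 3, 14, 12, 0, 7, 5, 9, 10, 11, 4, 8, 6, 1]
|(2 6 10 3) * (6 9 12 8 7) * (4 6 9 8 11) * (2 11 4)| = |(2 8 7 9 12 4 6 10 3 11)| = 10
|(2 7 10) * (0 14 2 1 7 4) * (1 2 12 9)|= 9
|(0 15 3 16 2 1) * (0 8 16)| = |(0 15 3)(1 8 16 2)| = 12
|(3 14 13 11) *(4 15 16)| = |(3 14 13 11)(4 15 16)| = 12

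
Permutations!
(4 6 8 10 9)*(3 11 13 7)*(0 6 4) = (0 6 8 10 9)(3 11 13 7) = [6, 1, 2, 11, 4, 5, 8, 3, 10, 0, 9, 13, 12, 7]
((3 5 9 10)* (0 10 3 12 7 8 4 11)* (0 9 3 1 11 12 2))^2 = (0 2 10)(1 9 11)(4 7)(8 12) = [2, 9, 10, 3, 7, 5, 6, 4, 12, 11, 0, 1, 8]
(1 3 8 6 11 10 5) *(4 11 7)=(1 3 8 6 7 4 11 10 5)=[0, 3, 2, 8, 11, 1, 7, 4, 6, 9, 5, 10]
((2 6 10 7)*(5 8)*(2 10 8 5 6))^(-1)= (6 8)(7 10)= [0, 1, 2, 3, 4, 5, 8, 10, 6, 9, 7]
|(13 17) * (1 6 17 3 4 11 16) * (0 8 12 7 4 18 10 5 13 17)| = |(0 8 12 7 4 11 16 1 6)(3 18 10 5 13)| = 45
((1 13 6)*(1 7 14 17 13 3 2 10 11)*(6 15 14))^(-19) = [0, 3, 10, 2, 4, 5, 7, 6, 8, 9, 11, 1, 12, 15, 17, 14, 16, 13] = (1 3 2 10 11)(6 7)(13 15 14 17)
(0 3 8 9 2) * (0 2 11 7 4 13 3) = [0, 1, 2, 8, 13, 5, 6, 4, 9, 11, 10, 7, 12, 3] = (3 8 9 11 7 4 13)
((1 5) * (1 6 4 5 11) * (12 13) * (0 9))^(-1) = [9, 11, 2, 3, 6, 4, 5, 7, 8, 0, 10, 1, 13, 12] = (0 9)(1 11)(4 6 5)(12 13)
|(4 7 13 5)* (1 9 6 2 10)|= 20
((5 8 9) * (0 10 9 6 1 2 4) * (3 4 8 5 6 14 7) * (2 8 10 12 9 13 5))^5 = (0 8)(1 4)(2 10 13 5)(3 6)(7 9)(12 14) = [8, 4, 10, 6, 1, 2, 3, 9, 0, 7, 13, 11, 14, 5, 12]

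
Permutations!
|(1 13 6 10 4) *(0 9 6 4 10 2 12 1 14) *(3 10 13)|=11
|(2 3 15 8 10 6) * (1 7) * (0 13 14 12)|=|(0 13 14 12)(1 7)(2 3 15 8 10 6)|=12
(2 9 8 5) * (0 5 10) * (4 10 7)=(0 5 2 9 8 7 4 10)=[5, 1, 9, 3, 10, 2, 6, 4, 7, 8, 0]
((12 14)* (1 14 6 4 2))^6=(14)=[0, 1, 2, 3, 4, 5, 6, 7, 8, 9, 10, 11, 12, 13, 14]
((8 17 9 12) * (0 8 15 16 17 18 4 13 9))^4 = (0 13 16 18 12)(4 15 8 9 17) = [13, 1, 2, 3, 15, 5, 6, 7, 9, 17, 10, 11, 0, 16, 14, 8, 18, 4, 12]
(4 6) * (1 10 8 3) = (1 10 8 3)(4 6) = [0, 10, 2, 1, 6, 5, 4, 7, 3, 9, 8]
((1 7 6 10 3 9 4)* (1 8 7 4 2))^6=(1 3 7)(2 10 8)(4 9 6)=[0, 3, 10, 7, 9, 5, 4, 1, 2, 6, 8]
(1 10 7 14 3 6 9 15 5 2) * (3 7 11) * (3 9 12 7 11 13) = [0, 10, 1, 6, 4, 2, 12, 14, 8, 15, 13, 9, 7, 3, 11, 5] = (1 10 13 3 6 12 7 14 11 9 15 5 2)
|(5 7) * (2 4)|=2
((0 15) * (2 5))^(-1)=(0 15)(2 5)=[15, 1, 5, 3, 4, 2, 6, 7, 8, 9, 10, 11, 12, 13, 14, 0]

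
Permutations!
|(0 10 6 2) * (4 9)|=|(0 10 6 2)(4 9)|=4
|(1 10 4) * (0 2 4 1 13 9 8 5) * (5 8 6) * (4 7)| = 8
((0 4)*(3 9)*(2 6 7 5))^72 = [0, 1, 2, 3, 4, 5, 6, 7, 8, 9] = (9)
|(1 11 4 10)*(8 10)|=|(1 11 4 8 10)|=5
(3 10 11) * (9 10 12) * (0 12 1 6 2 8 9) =(0 12)(1 6 2 8 9 10 11 3) =[12, 6, 8, 1, 4, 5, 2, 7, 9, 10, 11, 3, 0]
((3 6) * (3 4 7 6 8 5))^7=(3 8 5)(4 7 6)=[0, 1, 2, 8, 7, 3, 4, 6, 5]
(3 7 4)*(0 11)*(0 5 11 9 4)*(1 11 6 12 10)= (0 9 4 3 7)(1 11 5 6 12 10)= [9, 11, 2, 7, 3, 6, 12, 0, 8, 4, 1, 5, 10]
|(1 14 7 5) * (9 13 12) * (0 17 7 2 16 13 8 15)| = 13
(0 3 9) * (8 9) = (0 3 8 9) = [3, 1, 2, 8, 4, 5, 6, 7, 9, 0]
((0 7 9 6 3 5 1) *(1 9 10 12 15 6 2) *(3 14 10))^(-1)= (0 1 2 9 5 3 7)(6 15 12 10 14)= [1, 2, 9, 7, 4, 3, 15, 0, 8, 5, 14, 11, 10, 13, 6, 12]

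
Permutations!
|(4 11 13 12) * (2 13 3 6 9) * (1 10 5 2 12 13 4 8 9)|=|(13)(1 10 5 2 4 11 3 6)(8 9 12)|=24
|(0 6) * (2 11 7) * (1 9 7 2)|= 6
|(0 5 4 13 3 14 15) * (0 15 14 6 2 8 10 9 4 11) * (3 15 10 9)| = 9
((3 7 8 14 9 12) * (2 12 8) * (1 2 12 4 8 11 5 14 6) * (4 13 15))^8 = (1 2 13 15 4 8 6)(3 12 7) = [0, 2, 13, 12, 8, 5, 1, 3, 6, 9, 10, 11, 7, 15, 14, 4]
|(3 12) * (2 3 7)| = 4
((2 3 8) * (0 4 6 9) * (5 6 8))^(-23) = [4, 1, 3, 5, 8, 6, 9, 7, 2, 0] = (0 4 8 2 3 5 6 9)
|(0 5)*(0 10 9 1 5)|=4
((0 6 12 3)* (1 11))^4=(12)=[0, 1, 2, 3, 4, 5, 6, 7, 8, 9, 10, 11, 12]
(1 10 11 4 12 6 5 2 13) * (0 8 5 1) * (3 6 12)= (0 8 5 2 13)(1 10 11 4 3 6)= [8, 10, 13, 6, 3, 2, 1, 7, 5, 9, 11, 4, 12, 0]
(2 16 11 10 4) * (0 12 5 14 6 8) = (0 12 5 14 6 8)(2 16 11 10 4) = [12, 1, 16, 3, 2, 14, 8, 7, 0, 9, 4, 10, 5, 13, 6, 15, 11]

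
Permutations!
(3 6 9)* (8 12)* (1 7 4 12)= (1 7 4 12 8)(3 6 9)= [0, 7, 2, 6, 12, 5, 9, 4, 1, 3, 10, 11, 8]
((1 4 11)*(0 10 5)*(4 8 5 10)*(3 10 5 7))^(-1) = [5, 11, 2, 7, 0, 10, 6, 8, 1, 9, 3, 4] = (0 5 10 3 7 8 1 11 4)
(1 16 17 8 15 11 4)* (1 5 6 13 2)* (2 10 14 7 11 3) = (1 16 17 8 15 3 2)(4 5 6 13 10 14 7 11) = [0, 16, 1, 2, 5, 6, 13, 11, 15, 9, 14, 4, 12, 10, 7, 3, 17, 8]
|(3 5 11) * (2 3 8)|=5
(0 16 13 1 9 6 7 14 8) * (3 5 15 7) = (0 16 13 1 9 6 3 5 15 7 14 8) = [16, 9, 2, 5, 4, 15, 3, 14, 0, 6, 10, 11, 12, 1, 8, 7, 13]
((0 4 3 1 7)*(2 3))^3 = (0 3)(1 4)(2 7) = [3, 4, 7, 0, 1, 5, 6, 2]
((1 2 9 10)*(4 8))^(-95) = (1 2 9 10)(4 8) = [0, 2, 9, 3, 8, 5, 6, 7, 4, 10, 1]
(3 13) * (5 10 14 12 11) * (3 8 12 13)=(5 10 14 13 8 12 11)=[0, 1, 2, 3, 4, 10, 6, 7, 12, 9, 14, 5, 11, 8, 13]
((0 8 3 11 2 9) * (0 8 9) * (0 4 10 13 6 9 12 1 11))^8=[6, 8, 0, 13, 12, 5, 2, 7, 10, 4, 1, 3, 9, 11]=(0 6 2)(1 8 10)(3 13 11)(4 12 9)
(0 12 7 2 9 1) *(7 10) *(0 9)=(0 12 10 7 2)(1 9)=[12, 9, 0, 3, 4, 5, 6, 2, 8, 1, 7, 11, 10]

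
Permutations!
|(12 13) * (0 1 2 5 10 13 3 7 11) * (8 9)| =|(0 1 2 5 10 13 12 3 7 11)(8 9)| =10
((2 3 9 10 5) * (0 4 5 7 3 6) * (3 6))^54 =[0, 1, 2, 3, 4, 5, 6, 7, 8, 9, 10] =(10)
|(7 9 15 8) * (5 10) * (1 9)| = |(1 9 15 8 7)(5 10)| = 10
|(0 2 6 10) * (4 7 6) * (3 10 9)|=|(0 2 4 7 6 9 3 10)|=8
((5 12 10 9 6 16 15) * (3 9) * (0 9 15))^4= (16)(3 10 12 5 15)= [0, 1, 2, 10, 4, 15, 6, 7, 8, 9, 12, 11, 5, 13, 14, 3, 16]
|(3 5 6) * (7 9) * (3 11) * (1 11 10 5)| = |(1 11 3)(5 6 10)(7 9)| = 6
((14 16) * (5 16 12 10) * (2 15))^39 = (2 15)(5 10 12 14 16) = [0, 1, 15, 3, 4, 10, 6, 7, 8, 9, 12, 11, 14, 13, 16, 2, 5]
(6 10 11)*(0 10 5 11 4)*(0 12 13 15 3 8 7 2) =(0 10 4 12 13 15 3 8 7 2)(5 11 6) =[10, 1, 0, 8, 12, 11, 5, 2, 7, 9, 4, 6, 13, 15, 14, 3]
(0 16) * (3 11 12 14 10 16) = (0 3 11 12 14 10 16) = [3, 1, 2, 11, 4, 5, 6, 7, 8, 9, 16, 12, 14, 13, 10, 15, 0]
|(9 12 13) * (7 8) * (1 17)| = |(1 17)(7 8)(9 12 13)| = 6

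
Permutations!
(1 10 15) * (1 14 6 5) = (1 10 15 14 6 5) = [0, 10, 2, 3, 4, 1, 5, 7, 8, 9, 15, 11, 12, 13, 6, 14]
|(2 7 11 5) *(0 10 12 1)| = 4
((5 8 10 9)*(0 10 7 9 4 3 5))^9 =(0 10 4 3 5 8 7 9) =[10, 1, 2, 5, 3, 8, 6, 9, 7, 0, 4]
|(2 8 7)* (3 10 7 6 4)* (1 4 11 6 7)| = 12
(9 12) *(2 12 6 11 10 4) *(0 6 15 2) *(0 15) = (0 6 11 10 4 15 2 12 9) = [6, 1, 12, 3, 15, 5, 11, 7, 8, 0, 4, 10, 9, 13, 14, 2]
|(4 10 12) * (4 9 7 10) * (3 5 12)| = |(3 5 12 9 7 10)| = 6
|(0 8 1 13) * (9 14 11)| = 12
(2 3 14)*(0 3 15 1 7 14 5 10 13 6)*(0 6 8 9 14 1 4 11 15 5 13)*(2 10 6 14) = [3, 7, 5, 13, 11, 6, 14, 1, 9, 2, 0, 15, 12, 8, 10, 4] = (0 3 13 8 9 2 5 6 14 10)(1 7)(4 11 15)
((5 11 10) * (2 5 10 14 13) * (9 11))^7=(2 5 9 11 14 13)=[0, 1, 5, 3, 4, 9, 6, 7, 8, 11, 10, 14, 12, 2, 13]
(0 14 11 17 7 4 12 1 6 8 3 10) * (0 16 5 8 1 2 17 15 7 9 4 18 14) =(1 6)(2 17 9 4 12)(3 10 16 5 8)(7 18 14 11 15) =[0, 6, 17, 10, 12, 8, 1, 18, 3, 4, 16, 15, 2, 13, 11, 7, 5, 9, 14]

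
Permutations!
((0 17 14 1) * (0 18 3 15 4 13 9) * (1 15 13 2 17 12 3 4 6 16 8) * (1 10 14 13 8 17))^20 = (18)(0 16 10)(3 13 15)(6 8 9)(12 17 14) = [16, 1, 2, 13, 4, 5, 8, 7, 9, 6, 0, 11, 17, 15, 12, 3, 10, 14, 18]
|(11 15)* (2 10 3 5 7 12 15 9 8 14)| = 11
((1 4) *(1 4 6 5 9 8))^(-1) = (1 8 9 5 6) = [0, 8, 2, 3, 4, 6, 1, 7, 9, 5]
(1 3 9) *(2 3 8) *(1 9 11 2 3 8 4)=(1 4)(2 8 3 11)=[0, 4, 8, 11, 1, 5, 6, 7, 3, 9, 10, 2]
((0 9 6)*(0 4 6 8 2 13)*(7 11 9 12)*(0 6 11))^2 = (0 7 12)(2 6 11 8 13 4 9) = [7, 1, 6, 3, 9, 5, 11, 12, 13, 2, 10, 8, 0, 4]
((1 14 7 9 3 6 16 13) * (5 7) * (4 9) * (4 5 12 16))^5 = [0, 1, 2, 6, 9, 7, 4, 5, 8, 3, 10, 11, 12, 13, 14, 15, 16] = (16)(3 6 4 9)(5 7)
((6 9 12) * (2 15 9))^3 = (2 12 15 6 9) = [0, 1, 12, 3, 4, 5, 9, 7, 8, 2, 10, 11, 15, 13, 14, 6]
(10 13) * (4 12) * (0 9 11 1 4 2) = (0 9 11 1 4 12 2)(10 13) = [9, 4, 0, 3, 12, 5, 6, 7, 8, 11, 13, 1, 2, 10]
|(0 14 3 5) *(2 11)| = 4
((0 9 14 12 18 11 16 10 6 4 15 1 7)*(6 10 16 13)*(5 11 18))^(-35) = (18)(0 9 14 12 5 11 13 6 4 15 1 7) = [9, 7, 2, 3, 15, 11, 4, 0, 8, 14, 10, 13, 5, 6, 12, 1, 16, 17, 18]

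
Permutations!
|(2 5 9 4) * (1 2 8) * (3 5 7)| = |(1 2 7 3 5 9 4 8)| = 8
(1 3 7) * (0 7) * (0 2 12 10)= (0 7 1 3 2 12 10)= [7, 3, 12, 2, 4, 5, 6, 1, 8, 9, 0, 11, 10]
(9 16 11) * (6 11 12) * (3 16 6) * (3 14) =(3 16 12 14)(6 11 9) =[0, 1, 2, 16, 4, 5, 11, 7, 8, 6, 10, 9, 14, 13, 3, 15, 12]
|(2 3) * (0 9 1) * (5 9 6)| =|(0 6 5 9 1)(2 3)| =10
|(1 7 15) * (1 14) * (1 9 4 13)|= 7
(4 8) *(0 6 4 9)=(0 6 4 8 9)=[6, 1, 2, 3, 8, 5, 4, 7, 9, 0]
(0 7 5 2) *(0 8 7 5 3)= (0 5 2 8 7 3)= [5, 1, 8, 0, 4, 2, 6, 3, 7]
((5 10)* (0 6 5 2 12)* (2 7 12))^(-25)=(0 12 7 10 5 6)=[12, 1, 2, 3, 4, 6, 0, 10, 8, 9, 5, 11, 7]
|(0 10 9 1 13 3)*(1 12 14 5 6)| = |(0 10 9 12 14 5 6 1 13 3)| = 10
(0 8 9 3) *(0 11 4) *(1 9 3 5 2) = (0 8 3 11 4)(1 9 5 2) = [8, 9, 1, 11, 0, 2, 6, 7, 3, 5, 10, 4]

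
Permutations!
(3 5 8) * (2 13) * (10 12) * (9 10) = (2 13)(3 5 8)(9 10 12) = [0, 1, 13, 5, 4, 8, 6, 7, 3, 10, 12, 11, 9, 2]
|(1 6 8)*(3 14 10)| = 3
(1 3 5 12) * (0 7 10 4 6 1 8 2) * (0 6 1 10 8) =[7, 3, 6, 5, 1, 12, 10, 8, 2, 9, 4, 11, 0] =(0 7 8 2 6 10 4 1 3 5 12)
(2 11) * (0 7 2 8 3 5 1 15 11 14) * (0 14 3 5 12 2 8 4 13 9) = (0 7 8 5 1 15 11 4 13 9)(2 3 12) = [7, 15, 3, 12, 13, 1, 6, 8, 5, 0, 10, 4, 2, 9, 14, 11]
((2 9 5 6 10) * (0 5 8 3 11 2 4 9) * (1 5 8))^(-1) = [2, 9, 11, 8, 10, 1, 5, 7, 0, 4, 6, 3] = (0 2 11 3 8)(1 9 4 10 6 5)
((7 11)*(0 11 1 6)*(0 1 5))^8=(11)=[0, 1, 2, 3, 4, 5, 6, 7, 8, 9, 10, 11]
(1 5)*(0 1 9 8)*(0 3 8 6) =(0 1 5 9 6)(3 8) =[1, 5, 2, 8, 4, 9, 0, 7, 3, 6]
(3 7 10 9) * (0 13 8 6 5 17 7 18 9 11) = [13, 1, 2, 18, 4, 17, 5, 10, 6, 3, 11, 0, 12, 8, 14, 15, 16, 7, 9] = (0 13 8 6 5 17 7 10 11)(3 18 9)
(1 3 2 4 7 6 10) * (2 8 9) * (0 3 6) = (0 3 8 9 2 4 7)(1 6 10) = [3, 6, 4, 8, 7, 5, 10, 0, 9, 2, 1]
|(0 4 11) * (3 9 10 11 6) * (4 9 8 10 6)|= |(0 9 6 3 8 10 11)|= 7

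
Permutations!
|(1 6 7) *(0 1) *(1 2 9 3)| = 7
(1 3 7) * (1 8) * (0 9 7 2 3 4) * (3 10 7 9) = (0 3 2 10 7 8 1 4) = [3, 4, 10, 2, 0, 5, 6, 8, 1, 9, 7]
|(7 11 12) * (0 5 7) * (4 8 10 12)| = |(0 5 7 11 4 8 10 12)| = 8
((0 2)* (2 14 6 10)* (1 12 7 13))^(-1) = (0 2 10 6 14)(1 13 7 12) = [2, 13, 10, 3, 4, 5, 14, 12, 8, 9, 6, 11, 1, 7, 0]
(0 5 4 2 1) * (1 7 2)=(0 5 4 1)(2 7)=[5, 0, 7, 3, 1, 4, 6, 2]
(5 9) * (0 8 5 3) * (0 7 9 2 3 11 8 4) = (0 4)(2 3 7 9 11 8 5) = [4, 1, 3, 7, 0, 2, 6, 9, 5, 11, 10, 8]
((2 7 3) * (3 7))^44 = [0, 1, 2, 3, 4, 5, 6, 7] = (7)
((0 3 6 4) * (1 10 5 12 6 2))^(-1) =[4, 2, 3, 0, 6, 10, 12, 7, 8, 9, 1, 11, 5] =(0 4 6 12 5 10 1 2 3)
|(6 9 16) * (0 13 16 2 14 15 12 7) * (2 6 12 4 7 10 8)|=22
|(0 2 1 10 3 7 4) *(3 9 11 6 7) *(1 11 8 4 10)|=9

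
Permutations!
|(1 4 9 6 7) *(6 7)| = 4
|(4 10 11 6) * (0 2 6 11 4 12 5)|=|(0 2 6 12 5)(4 10)|=10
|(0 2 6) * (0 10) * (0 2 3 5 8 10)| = |(0 3 5 8 10 2 6)| = 7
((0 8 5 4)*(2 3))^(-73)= (0 4 5 8)(2 3)= [4, 1, 3, 2, 5, 8, 6, 7, 0]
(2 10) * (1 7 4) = (1 7 4)(2 10) = [0, 7, 10, 3, 1, 5, 6, 4, 8, 9, 2]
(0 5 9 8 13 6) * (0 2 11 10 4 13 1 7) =(0 5 9 8 1 7)(2 11 10 4 13 6) =[5, 7, 11, 3, 13, 9, 2, 0, 1, 8, 4, 10, 12, 6]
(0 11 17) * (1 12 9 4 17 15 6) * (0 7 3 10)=(0 11 15 6 1 12 9 4 17 7 3 10)=[11, 12, 2, 10, 17, 5, 1, 3, 8, 4, 0, 15, 9, 13, 14, 6, 16, 7]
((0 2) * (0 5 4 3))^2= (0 5 3 2 4)= [5, 1, 4, 2, 0, 3]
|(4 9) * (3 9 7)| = |(3 9 4 7)| = 4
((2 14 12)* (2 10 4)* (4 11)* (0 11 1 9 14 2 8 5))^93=(0 8 11 5 4)(1 12 9 10 14)=[8, 12, 2, 3, 0, 4, 6, 7, 11, 10, 14, 5, 9, 13, 1]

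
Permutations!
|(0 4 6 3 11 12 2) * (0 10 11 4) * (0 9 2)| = 6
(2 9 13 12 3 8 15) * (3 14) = (2 9 13 12 14 3 8 15) = [0, 1, 9, 8, 4, 5, 6, 7, 15, 13, 10, 11, 14, 12, 3, 2]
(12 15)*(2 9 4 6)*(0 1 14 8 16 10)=(0 1 14 8 16 10)(2 9 4 6)(12 15)=[1, 14, 9, 3, 6, 5, 2, 7, 16, 4, 0, 11, 15, 13, 8, 12, 10]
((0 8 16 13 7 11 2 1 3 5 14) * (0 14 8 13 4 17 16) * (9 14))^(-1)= (0 8 5 3 1 2 11 7 13)(4 16 17)(9 14)= [8, 2, 11, 1, 16, 3, 6, 13, 5, 14, 10, 7, 12, 0, 9, 15, 17, 4]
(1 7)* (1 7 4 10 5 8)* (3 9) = (1 4 10 5 8)(3 9) = [0, 4, 2, 9, 10, 8, 6, 7, 1, 3, 5]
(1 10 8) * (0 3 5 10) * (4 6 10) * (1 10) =(0 3 5 4 6 1)(8 10) =[3, 0, 2, 5, 6, 4, 1, 7, 10, 9, 8]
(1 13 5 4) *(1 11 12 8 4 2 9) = (1 13 5 2 9)(4 11 12 8) = [0, 13, 9, 3, 11, 2, 6, 7, 4, 1, 10, 12, 8, 5]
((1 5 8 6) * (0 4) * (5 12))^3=(0 4)(1 8 12 6 5)=[4, 8, 2, 3, 0, 1, 5, 7, 12, 9, 10, 11, 6]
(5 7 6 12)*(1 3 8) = (1 3 8)(5 7 6 12) = [0, 3, 2, 8, 4, 7, 12, 6, 1, 9, 10, 11, 5]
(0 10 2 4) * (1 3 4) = (0 10 2 1 3 4) = [10, 3, 1, 4, 0, 5, 6, 7, 8, 9, 2]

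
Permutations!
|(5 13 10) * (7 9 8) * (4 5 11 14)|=6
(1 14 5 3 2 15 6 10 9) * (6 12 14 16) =(1 16 6 10 9)(2 15 12 14 5 3) =[0, 16, 15, 2, 4, 3, 10, 7, 8, 1, 9, 11, 14, 13, 5, 12, 6]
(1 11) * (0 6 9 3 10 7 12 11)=(0 6 9 3 10 7 12 11 1)=[6, 0, 2, 10, 4, 5, 9, 12, 8, 3, 7, 1, 11]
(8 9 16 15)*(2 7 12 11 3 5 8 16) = [0, 1, 7, 5, 4, 8, 6, 12, 9, 2, 10, 3, 11, 13, 14, 16, 15] = (2 7 12 11 3 5 8 9)(15 16)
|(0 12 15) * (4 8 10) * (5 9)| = 6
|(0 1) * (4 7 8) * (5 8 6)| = |(0 1)(4 7 6 5 8)| = 10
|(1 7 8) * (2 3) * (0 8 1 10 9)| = |(0 8 10 9)(1 7)(2 3)| = 4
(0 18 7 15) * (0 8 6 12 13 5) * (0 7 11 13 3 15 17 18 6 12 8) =(0 6 8 12 3 15)(5 7 17 18 11 13) =[6, 1, 2, 15, 4, 7, 8, 17, 12, 9, 10, 13, 3, 5, 14, 0, 16, 18, 11]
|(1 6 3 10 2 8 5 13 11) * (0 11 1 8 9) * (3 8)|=|(0 11 3 10 2 9)(1 6 8 5 13)|=30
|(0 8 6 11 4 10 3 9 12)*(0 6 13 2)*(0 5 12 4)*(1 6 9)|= |(0 8 13 2 5 12 9 4 10 3 1 6 11)|= 13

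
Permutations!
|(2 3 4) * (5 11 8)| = |(2 3 4)(5 11 8)| = 3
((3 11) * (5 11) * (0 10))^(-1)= (0 10)(3 11 5)= [10, 1, 2, 11, 4, 3, 6, 7, 8, 9, 0, 5]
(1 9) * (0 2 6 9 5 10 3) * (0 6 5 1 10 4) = [2, 1, 5, 6, 0, 4, 9, 7, 8, 10, 3] = (0 2 5 4)(3 6 9 10)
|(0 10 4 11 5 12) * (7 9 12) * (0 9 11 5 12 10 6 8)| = |(0 6 8)(4 5 7 11 12 9 10)| = 21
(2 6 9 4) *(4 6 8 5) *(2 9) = (2 8 5 4 9 6) = [0, 1, 8, 3, 9, 4, 2, 7, 5, 6]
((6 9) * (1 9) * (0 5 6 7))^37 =(0 5 6 1 9 7) =[5, 9, 2, 3, 4, 6, 1, 0, 8, 7]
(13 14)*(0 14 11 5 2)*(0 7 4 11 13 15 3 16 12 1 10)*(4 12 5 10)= (0 14 15 3 16 5 2 7 12 1 4 11 10)= [14, 4, 7, 16, 11, 2, 6, 12, 8, 9, 0, 10, 1, 13, 15, 3, 5]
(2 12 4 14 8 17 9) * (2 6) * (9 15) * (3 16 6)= [0, 1, 12, 16, 14, 5, 2, 7, 17, 3, 10, 11, 4, 13, 8, 9, 6, 15]= (2 12 4 14 8 17 15 9 3 16 6)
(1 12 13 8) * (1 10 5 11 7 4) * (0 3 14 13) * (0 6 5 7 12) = (0 3 14 13 8 10 7 4 1)(5 11 12 6) = [3, 0, 2, 14, 1, 11, 5, 4, 10, 9, 7, 12, 6, 8, 13]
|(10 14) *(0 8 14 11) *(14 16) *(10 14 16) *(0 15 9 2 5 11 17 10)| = 10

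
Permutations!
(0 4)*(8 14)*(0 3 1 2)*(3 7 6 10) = (0 4 7 6 10 3 1 2)(8 14) = [4, 2, 0, 1, 7, 5, 10, 6, 14, 9, 3, 11, 12, 13, 8]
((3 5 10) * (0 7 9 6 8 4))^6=(10)=[0, 1, 2, 3, 4, 5, 6, 7, 8, 9, 10]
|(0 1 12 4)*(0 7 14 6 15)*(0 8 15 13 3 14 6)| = 18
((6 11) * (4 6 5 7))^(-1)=(4 7 5 11 6)=[0, 1, 2, 3, 7, 11, 4, 5, 8, 9, 10, 6]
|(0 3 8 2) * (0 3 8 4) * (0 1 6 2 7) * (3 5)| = 6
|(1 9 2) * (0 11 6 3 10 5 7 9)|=|(0 11 6 3 10 5 7 9 2 1)|=10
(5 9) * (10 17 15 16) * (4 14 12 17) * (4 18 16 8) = (4 14 12 17 15 8)(5 9)(10 18 16) = [0, 1, 2, 3, 14, 9, 6, 7, 4, 5, 18, 11, 17, 13, 12, 8, 10, 15, 16]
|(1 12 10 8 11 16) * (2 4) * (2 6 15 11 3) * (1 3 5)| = 35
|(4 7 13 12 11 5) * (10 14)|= 6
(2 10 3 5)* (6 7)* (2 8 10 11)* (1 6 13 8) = [0, 6, 11, 5, 4, 1, 7, 13, 10, 9, 3, 2, 12, 8] = (1 6 7 13 8 10 3 5)(2 11)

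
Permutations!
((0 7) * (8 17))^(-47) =(0 7)(8 17) =[7, 1, 2, 3, 4, 5, 6, 0, 17, 9, 10, 11, 12, 13, 14, 15, 16, 8]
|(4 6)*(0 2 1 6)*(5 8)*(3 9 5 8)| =|(0 2 1 6 4)(3 9 5)| =15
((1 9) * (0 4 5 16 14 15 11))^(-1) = [11, 9, 2, 3, 0, 4, 6, 7, 8, 1, 10, 15, 12, 13, 16, 14, 5] = (0 11 15 14 16 5 4)(1 9)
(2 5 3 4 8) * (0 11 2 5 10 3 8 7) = (0 11 2 10 3 4 7)(5 8) = [11, 1, 10, 4, 7, 8, 6, 0, 5, 9, 3, 2]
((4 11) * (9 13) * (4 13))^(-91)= [0, 1, 2, 3, 11, 5, 6, 7, 8, 4, 10, 13, 12, 9]= (4 11 13 9)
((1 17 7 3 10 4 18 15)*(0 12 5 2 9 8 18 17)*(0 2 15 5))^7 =[12, 1, 2, 4, 7, 5, 6, 10, 8, 9, 17, 11, 0, 13, 14, 15, 16, 3, 18] =(18)(0 12)(3 4 7 10 17)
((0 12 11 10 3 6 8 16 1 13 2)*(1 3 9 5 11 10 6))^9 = (0 3 11 12 1 6 10 13 8 9 2 16 5) = [3, 6, 16, 11, 4, 0, 10, 7, 9, 2, 13, 12, 1, 8, 14, 15, 5]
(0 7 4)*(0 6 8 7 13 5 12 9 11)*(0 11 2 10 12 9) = (0 13 5 9 2 10 12)(4 6 8 7) = [13, 1, 10, 3, 6, 9, 8, 4, 7, 2, 12, 11, 0, 5]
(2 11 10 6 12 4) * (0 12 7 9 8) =[12, 1, 11, 3, 2, 5, 7, 9, 0, 8, 6, 10, 4] =(0 12 4 2 11 10 6 7 9 8)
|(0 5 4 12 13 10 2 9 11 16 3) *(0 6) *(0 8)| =13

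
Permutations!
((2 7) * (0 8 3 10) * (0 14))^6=[8, 1, 2, 10, 4, 5, 6, 7, 3, 9, 14, 11, 12, 13, 0]=(0 8 3 10 14)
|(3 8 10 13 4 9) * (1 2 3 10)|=4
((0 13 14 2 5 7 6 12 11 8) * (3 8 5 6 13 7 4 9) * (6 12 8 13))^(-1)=[8, 1, 14, 9, 5, 11, 7, 0, 6, 4, 10, 12, 2, 3, 13]=(0 8 6 7)(2 14 13 3 9 4 5 11 12)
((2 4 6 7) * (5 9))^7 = (2 7 6 4)(5 9) = [0, 1, 7, 3, 2, 9, 4, 6, 8, 5]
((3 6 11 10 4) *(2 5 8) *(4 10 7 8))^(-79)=(2 5 4 3 6 11 7 8)=[0, 1, 5, 6, 3, 4, 11, 8, 2, 9, 10, 7]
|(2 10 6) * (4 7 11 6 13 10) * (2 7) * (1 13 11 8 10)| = |(1 13)(2 4)(6 7 8 10 11)| = 10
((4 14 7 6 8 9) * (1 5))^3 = [0, 5, 2, 3, 6, 1, 4, 9, 14, 7, 10, 11, 12, 13, 8] = (1 5)(4 6)(7 9)(8 14)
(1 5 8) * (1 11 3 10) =(1 5 8 11 3 10) =[0, 5, 2, 10, 4, 8, 6, 7, 11, 9, 1, 3]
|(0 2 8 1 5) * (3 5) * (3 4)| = 7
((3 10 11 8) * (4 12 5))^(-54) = (12)(3 11)(8 10) = [0, 1, 2, 11, 4, 5, 6, 7, 10, 9, 8, 3, 12]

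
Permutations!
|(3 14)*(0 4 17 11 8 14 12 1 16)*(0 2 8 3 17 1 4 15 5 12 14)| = 36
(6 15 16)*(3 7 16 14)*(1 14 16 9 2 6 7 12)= (1 14 3 12)(2 6 15 16 7 9)= [0, 14, 6, 12, 4, 5, 15, 9, 8, 2, 10, 11, 1, 13, 3, 16, 7]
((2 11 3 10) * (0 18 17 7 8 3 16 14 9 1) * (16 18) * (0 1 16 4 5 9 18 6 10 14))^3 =(0 9 4 16 5)(2 10 6 11)(3 17)(7 14)(8 18) =[9, 1, 10, 17, 16, 0, 11, 14, 18, 4, 6, 2, 12, 13, 7, 15, 5, 3, 8]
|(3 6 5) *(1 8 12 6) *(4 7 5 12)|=6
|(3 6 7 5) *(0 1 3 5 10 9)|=7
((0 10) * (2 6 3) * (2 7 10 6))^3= (0 7 6 10 3)= [7, 1, 2, 0, 4, 5, 10, 6, 8, 9, 3]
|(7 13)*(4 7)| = |(4 7 13)| = 3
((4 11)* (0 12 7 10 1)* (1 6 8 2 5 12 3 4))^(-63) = (12)(0 4 1 3 11) = [4, 3, 2, 11, 1, 5, 6, 7, 8, 9, 10, 0, 12]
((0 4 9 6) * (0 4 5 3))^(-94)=(0 3 5)(4 6 9)=[3, 1, 2, 5, 6, 0, 9, 7, 8, 4]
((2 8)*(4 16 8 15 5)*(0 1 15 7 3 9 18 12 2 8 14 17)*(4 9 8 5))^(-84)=(2 5)(3 18)(7 9)(8 12)=[0, 1, 5, 18, 4, 2, 6, 9, 12, 7, 10, 11, 8, 13, 14, 15, 16, 17, 3]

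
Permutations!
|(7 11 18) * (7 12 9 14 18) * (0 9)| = 10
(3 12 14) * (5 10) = (3 12 14)(5 10) = [0, 1, 2, 12, 4, 10, 6, 7, 8, 9, 5, 11, 14, 13, 3]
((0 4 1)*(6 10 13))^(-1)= (0 1 4)(6 13 10)= [1, 4, 2, 3, 0, 5, 13, 7, 8, 9, 6, 11, 12, 10]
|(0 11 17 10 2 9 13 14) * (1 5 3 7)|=|(0 11 17 10 2 9 13 14)(1 5 3 7)|=8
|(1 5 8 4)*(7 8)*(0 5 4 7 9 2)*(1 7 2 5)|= 6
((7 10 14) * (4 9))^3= (14)(4 9)= [0, 1, 2, 3, 9, 5, 6, 7, 8, 4, 10, 11, 12, 13, 14]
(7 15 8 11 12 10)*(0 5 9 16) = [5, 1, 2, 3, 4, 9, 6, 15, 11, 16, 7, 12, 10, 13, 14, 8, 0] = (0 5 9 16)(7 15 8 11 12 10)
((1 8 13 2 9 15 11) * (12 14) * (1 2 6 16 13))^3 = (16)(1 8)(2 11 15 9)(12 14) = [0, 8, 11, 3, 4, 5, 6, 7, 1, 2, 10, 15, 14, 13, 12, 9, 16]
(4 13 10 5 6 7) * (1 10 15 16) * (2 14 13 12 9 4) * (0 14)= [14, 10, 0, 3, 12, 6, 7, 2, 8, 4, 5, 11, 9, 15, 13, 16, 1]= (0 14 13 15 16 1 10 5 6 7 2)(4 12 9)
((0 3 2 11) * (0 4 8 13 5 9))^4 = (0 4 9 11 5 2 13 3 8) = [4, 1, 13, 8, 9, 2, 6, 7, 0, 11, 10, 5, 12, 3]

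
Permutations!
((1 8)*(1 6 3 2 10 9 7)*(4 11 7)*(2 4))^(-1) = (1 7 11 4 3 6 8)(2 9 10) = [0, 7, 9, 6, 3, 5, 8, 11, 1, 10, 2, 4]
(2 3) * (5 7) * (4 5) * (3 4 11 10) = (2 4 5 7 11 10 3) = [0, 1, 4, 2, 5, 7, 6, 11, 8, 9, 3, 10]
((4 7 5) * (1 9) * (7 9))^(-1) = [0, 9, 2, 3, 5, 7, 6, 1, 8, 4] = (1 9 4 5 7)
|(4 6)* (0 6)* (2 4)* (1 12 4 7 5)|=8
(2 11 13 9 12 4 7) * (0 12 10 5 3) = (0 12 4 7 2 11 13 9 10 5 3) = [12, 1, 11, 0, 7, 3, 6, 2, 8, 10, 5, 13, 4, 9]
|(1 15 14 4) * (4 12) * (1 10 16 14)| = |(1 15)(4 10 16 14 12)| = 10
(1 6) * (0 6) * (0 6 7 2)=(0 7 2)(1 6)=[7, 6, 0, 3, 4, 5, 1, 2]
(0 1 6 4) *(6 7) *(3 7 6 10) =(0 1 6 4)(3 7 10) =[1, 6, 2, 7, 0, 5, 4, 10, 8, 9, 3]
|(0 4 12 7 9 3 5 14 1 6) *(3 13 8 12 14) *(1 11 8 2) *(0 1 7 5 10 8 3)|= |(0 4 14 11 3 10 8 12 5)(1 6)(2 7 9 13)|= 36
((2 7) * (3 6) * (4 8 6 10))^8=(3 8 10 6 4)=[0, 1, 2, 8, 3, 5, 4, 7, 10, 9, 6]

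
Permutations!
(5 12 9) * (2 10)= [0, 1, 10, 3, 4, 12, 6, 7, 8, 5, 2, 11, 9]= (2 10)(5 12 9)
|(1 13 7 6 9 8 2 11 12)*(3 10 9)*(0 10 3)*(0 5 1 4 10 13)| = |(0 13 7 6 5 1)(2 11 12 4 10 9 8)| = 42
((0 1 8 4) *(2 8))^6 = (0 1 2 8 4) = [1, 2, 8, 3, 0, 5, 6, 7, 4]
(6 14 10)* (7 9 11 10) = (6 14 7 9 11 10) = [0, 1, 2, 3, 4, 5, 14, 9, 8, 11, 6, 10, 12, 13, 7]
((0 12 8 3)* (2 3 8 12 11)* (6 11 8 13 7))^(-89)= (0 3 2 11 6 7 13 8)= [3, 1, 11, 2, 4, 5, 7, 13, 0, 9, 10, 6, 12, 8]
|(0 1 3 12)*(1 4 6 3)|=5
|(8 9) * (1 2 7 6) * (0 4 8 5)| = 20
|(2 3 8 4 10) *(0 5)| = |(0 5)(2 3 8 4 10)| = 10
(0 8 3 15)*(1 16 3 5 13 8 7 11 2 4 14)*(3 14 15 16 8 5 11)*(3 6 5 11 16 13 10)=[7, 8, 4, 13, 15, 10, 5, 6, 16, 9, 3, 2, 12, 11, 1, 0, 14]=(0 7 6 5 10 3 13 11 2 4 15)(1 8 16 14)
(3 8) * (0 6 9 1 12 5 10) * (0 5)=(0 6 9 1 12)(3 8)(5 10)=[6, 12, 2, 8, 4, 10, 9, 7, 3, 1, 5, 11, 0]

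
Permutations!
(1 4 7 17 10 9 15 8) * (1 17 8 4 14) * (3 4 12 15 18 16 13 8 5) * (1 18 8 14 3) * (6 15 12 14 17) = [0, 3, 2, 4, 7, 1, 15, 5, 6, 8, 9, 11, 12, 17, 18, 14, 13, 10, 16] = (1 3 4 7 5)(6 15 14 18 16 13 17 10 9 8)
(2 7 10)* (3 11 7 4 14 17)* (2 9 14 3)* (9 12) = (2 4 3 11 7 10 12 9 14 17) = [0, 1, 4, 11, 3, 5, 6, 10, 8, 14, 12, 7, 9, 13, 17, 15, 16, 2]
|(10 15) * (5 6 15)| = |(5 6 15 10)| = 4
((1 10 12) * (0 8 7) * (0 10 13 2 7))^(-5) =(0 8)(1 13 2 7 10 12) =[8, 13, 7, 3, 4, 5, 6, 10, 0, 9, 12, 11, 1, 2]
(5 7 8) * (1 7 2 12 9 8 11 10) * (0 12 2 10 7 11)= [12, 11, 2, 3, 4, 10, 6, 0, 5, 8, 1, 7, 9]= (0 12 9 8 5 10 1 11 7)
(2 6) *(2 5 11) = (2 6 5 11) = [0, 1, 6, 3, 4, 11, 5, 7, 8, 9, 10, 2]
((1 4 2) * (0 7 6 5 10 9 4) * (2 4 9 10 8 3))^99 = (10)(0 5 2 7 8 1 6 3) = [5, 6, 7, 0, 4, 2, 3, 8, 1, 9, 10]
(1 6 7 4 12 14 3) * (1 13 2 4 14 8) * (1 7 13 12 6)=(2 4 6 13)(3 12 8 7 14)=[0, 1, 4, 12, 6, 5, 13, 14, 7, 9, 10, 11, 8, 2, 3]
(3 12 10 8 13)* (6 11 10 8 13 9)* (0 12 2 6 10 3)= (0 12 8 9 10 13)(2 6 11 3)= [12, 1, 6, 2, 4, 5, 11, 7, 9, 10, 13, 3, 8, 0]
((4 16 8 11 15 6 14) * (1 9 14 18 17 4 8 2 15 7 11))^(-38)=(1 14)(2 17 15 4 6 16 18)(8 9)=[0, 14, 17, 3, 6, 5, 16, 7, 9, 8, 10, 11, 12, 13, 1, 4, 18, 15, 2]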